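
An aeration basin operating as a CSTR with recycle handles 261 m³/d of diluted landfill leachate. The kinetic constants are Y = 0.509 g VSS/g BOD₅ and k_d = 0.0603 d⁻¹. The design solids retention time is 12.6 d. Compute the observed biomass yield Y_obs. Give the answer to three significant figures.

Y_obs ≈ 0.289 g VSS/g BOD₅

The observed yield is Y_obs = Y/(1 + k_d·θ_c) = 0.509 / (1 + 0.0603 × 12.6) = 0.509 / 1.760 = 0.2892 g VSS per g BOD₅ removed.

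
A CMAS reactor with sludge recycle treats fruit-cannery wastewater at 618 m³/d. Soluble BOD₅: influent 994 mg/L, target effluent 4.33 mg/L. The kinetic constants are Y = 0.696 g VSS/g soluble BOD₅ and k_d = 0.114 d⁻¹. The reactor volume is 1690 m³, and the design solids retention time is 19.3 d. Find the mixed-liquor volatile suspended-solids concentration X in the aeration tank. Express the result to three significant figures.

X ≈ 1520 mg/L

From V·X·(1 + k_d·θ_c) = Y·Q·(S₀ − S)·θ_c: X = 0.696 × 618 × (994 − 4.33) × 19.3 / [1690 × (1 + 0.114 × 19.3)] = 1519 mg/L.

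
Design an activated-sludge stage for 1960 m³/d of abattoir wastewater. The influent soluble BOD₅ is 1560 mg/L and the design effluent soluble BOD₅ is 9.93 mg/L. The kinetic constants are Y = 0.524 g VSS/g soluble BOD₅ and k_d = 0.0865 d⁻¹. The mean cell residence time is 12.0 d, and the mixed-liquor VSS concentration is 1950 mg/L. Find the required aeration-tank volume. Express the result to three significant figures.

V ≈ 4810 m³

Steady-state biomass mass balance: V·X·(1 + k_d·θ_c) = Y·Q·(S₀ − S)·θ_c, so V = 0.524 × 1960 × (1560 − 9.93) × 12.0 / [1950 × (1 + 0.0865 × 12.0)] = 1.91×10^7 / 3974 = 4807 m³.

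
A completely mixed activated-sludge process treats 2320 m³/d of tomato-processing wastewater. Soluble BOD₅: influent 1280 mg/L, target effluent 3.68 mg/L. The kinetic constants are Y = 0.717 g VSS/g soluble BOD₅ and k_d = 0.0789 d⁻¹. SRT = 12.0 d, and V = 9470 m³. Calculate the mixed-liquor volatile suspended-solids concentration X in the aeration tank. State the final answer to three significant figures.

X = Y·Q·ΔS·θ_c / [V·(1 + k_d θ_c)] = 0.717 × 2320 × (1280 − 3.68) × 12.0 / [9470 × (1 + 0.0789 × 12.0)] = 1382 mg/L.

X ≈ 1380 mg/L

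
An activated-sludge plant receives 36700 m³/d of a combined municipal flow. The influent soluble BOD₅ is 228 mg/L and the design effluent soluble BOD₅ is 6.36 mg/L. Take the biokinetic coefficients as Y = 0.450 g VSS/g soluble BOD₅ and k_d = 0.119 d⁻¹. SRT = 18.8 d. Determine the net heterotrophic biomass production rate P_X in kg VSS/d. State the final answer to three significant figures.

P_X ≈ 1130 kg VSS/d

Y_obs = Y / (1 + k_d θ_c) = 0.450 / (1 + 0.119 × 18.8) = 0.450 / 3.237 = 0.1390.
Mass of soluble BOD₅ removed per day: Q(S₀ − S) = 36700 × 221.6 g/m³ = 8134 kg/d.
Biomass produced: P_X = Y_obs·Q·ΔS = 0.1390 × 8134 ≈ 1131 kg VSS/d.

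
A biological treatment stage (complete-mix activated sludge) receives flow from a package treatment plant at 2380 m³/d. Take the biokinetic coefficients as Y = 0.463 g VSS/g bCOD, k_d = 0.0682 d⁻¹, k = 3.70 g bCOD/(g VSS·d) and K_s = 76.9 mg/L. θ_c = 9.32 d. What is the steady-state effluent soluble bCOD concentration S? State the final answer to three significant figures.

S ≈ 8.78 mg/L

Effluent substrate depends only on kinetics and SRT: S = K_s(1 + k_d θ_c) / [θ_c(Yk − k_d) − 1] = 76.9 × (1 + 0.0682 × 9.32) / [9.32 × (0.463 × 3.70 − 0.0682) − 1] = 125.8 / 14.33 = 8.777 mg/L.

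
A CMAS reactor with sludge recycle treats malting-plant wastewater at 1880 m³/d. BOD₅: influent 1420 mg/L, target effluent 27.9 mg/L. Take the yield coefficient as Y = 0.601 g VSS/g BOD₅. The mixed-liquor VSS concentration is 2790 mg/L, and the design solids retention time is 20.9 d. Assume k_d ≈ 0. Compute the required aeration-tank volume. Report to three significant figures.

V·X = Y·Q·ΔS·θ_c gives V = 0.601 × 1880 × (1420 − 27.9) × 20.9 / 2790 = 11783 m³.

V ≈ 11800 m³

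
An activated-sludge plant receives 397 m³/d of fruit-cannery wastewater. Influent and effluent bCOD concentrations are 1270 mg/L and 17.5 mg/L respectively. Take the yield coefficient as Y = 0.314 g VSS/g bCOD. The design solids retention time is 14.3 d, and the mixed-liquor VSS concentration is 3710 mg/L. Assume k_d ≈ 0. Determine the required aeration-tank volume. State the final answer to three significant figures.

V ≈ 602 m³

Biomass mass balance (decay neglected): V·X = Y·Q·(S₀ − S)·θ_c, so V = 0.314 × 397 × (1270 − 17.5) × 14.3 / 3710 = 601.8 m³.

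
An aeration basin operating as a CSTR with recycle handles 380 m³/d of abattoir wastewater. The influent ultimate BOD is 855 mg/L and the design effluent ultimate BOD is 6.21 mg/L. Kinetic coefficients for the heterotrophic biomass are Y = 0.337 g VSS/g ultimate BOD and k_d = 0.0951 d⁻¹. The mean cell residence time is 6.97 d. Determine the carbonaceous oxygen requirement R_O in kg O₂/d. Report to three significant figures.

R_O ≈ 230 kg O₂/d

Correct the yield for decay: Y_obs = Y/(1 + k_d θ_c) = 0.337 / (1 + 0.0951 × 6.97) = 0.337 / 1.663 = 0.2027.
ΔS = 855 − 6.21 = 848.8 mg/L, so the substrate removal rate is 380 × 848.8/1000 = 322.5 kg ultimate BOD/d.
P_X = Y_obs·Q·(S₀ − S) = 0.2027 × 322.5 = 65.37 kg VSS/d.
R_O = Q·(S₀ − S) − 1.42·P_X = 322.5 − 1.42 × 65.37 = 229.7 kg O₂/d.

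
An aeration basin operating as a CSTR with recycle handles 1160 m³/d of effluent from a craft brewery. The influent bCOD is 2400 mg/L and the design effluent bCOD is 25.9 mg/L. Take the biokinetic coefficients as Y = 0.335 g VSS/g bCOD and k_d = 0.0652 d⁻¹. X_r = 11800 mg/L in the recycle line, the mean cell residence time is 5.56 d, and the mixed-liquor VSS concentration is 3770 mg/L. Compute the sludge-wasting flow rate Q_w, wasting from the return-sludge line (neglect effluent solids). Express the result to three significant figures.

Q_w ≈ 57.4 m³/d

From the SRT design equation V = Y Q (S₀−S) θ_c / [X (1 + k_d θ_c)] = 0.335 × 1160 × (2400 − 25.9) × 5.56 / [3770 × (1 + 0.0652 × 5.56)] = 5.13×10^6 / 5137 = 998.6 m³.
Wasting from the return line (neglecting effluent solids): Q_w = V·X / (θ_c·X_r) = 998.6 × 3770 / (5.56 × 11800) = 57.38 m³/d.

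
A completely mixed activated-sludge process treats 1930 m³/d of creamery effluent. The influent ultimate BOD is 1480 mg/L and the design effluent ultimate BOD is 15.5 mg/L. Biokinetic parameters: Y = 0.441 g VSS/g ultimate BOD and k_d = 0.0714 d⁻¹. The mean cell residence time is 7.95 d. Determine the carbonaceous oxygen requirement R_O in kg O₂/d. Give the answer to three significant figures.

Observed yield with endogenous decay: Y_obs = Y / (1 + k_d·θ_c) = 0.441 / (1 + 0.0714 × 7.95) = 0.441 / 1.568 = 0.2813 g VSS/g ultimate BOD.
Q·(S₀ − S) = 1930 × (1480 − 15.5) × 10⁻³ = 2826 kg/d removed.
Net sludge production P_X = 0.2813 × 2826 = 795.1 kg VSS/d.
R_O = Q·ΔS − 1.42 P_X = 2826 − 1129 = 1697 kg O₂/d.

R_O ≈ 1700 kg O₂/d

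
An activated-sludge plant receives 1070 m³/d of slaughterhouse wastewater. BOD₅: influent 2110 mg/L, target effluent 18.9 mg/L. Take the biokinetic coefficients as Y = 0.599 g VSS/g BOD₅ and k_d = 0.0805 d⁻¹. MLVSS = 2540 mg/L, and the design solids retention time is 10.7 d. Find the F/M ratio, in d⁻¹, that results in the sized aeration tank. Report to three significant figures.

F/M ≈ 0.293 d⁻¹

From the SRT design equation V = Y Q (S₀−S) θ_c / [X (1 + k_d θ_c)] = 0.599 × 1070 × (2110 − 18.9) × 10.7 / [2540 × (1 + 0.0805 × 10.7)] = 1.43×10^7 / 4728 = 3033 m³.
F/M = applied load / biomass = Q·S₀/(V·X) = 1070 × 2110 / (3033 × 2540) = 0.2930 d⁻¹.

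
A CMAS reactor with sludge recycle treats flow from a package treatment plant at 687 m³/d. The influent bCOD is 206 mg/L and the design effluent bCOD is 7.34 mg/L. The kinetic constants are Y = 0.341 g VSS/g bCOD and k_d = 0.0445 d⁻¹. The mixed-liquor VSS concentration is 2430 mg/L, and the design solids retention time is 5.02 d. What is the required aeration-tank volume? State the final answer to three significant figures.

V ≈ 78.6 m³

Steady-state biomass mass balance: V·X·(1 + k_d·θ_c) = Y·Q·(S₀ − S)·θ_c, so V = 0.341 × 687 × (206 − 7.34) × 5.02 / [2430 × (1 + 0.0445 × 5.02)] = 2.34×10^5 / 2973 = 78.59 m³.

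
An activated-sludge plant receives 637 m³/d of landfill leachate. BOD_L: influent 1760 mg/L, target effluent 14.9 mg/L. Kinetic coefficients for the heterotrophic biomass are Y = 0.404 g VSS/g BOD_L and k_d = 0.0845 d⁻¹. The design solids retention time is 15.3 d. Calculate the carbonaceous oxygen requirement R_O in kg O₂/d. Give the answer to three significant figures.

Y_obs = Y / (1 + k_d θ_c) = 0.404 / (1 + 0.0845 × 15.3) = 0.404 / 2.293 = 0.1762.
Mass of BOD_L removed per day: Q(S₀ − S) = 637 × 1745 g/m³ = 1112 kg/d.
P_X = Y_obs·Q·(S₀ − S) = 0.1762 × 1112 = 195.9 kg VSS/d.
Carbonaceous O₂ demand = substrate oxidised − cell-mass equivalent = 1112 − 1.42 × 195.9 = 833.5 kg O₂/d.

R_O ≈ 833 kg O₂/d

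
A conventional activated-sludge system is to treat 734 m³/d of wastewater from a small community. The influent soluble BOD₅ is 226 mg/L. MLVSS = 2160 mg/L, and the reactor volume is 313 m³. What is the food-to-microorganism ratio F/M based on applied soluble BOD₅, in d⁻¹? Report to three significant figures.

F/M ≈ 0.245 d⁻¹

Food-to-microorganism ratio F/M = Q S₀ / (V X) = 734 × 226 / (313.0 × 2160) = 0.2454 d⁻¹.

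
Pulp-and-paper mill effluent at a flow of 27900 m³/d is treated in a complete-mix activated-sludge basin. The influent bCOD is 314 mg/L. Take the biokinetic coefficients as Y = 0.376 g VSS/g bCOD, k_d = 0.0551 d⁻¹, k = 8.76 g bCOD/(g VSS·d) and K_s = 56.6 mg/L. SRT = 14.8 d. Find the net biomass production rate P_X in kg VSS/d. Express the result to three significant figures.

Effluent substrate depends only on kinetics and SRT: S = K_s(1 + k_d θ_c) / [θ_c(Yk − k_d) − 1] = 56.6 × (1 + 0.0551 × 14.8) / [14.8 × (0.376 × 8.76 − 0.0551) − 1] = 102.8 / 46.93 = 2.189 mg/L.
The observed yield is Y_obs = Y/(1 + k_d·θ_c) = 0.376 / (1 + 0.0551 × 14.8) = 0.376 / 1.815 = 0.2071 g VSS per g bCOD removed.
ΔS = 314 − 2.19 = 311.8 mg/L, so the substrate removal rate is 27900 × 311.8/1000 = 8699 kg bCOD/d.
P_X = Y_obs · Q(S₀ − S) = 0.2071 × 8699 = 1802 kg VSS/d.

P_X ≈ 1800 kg VSS/d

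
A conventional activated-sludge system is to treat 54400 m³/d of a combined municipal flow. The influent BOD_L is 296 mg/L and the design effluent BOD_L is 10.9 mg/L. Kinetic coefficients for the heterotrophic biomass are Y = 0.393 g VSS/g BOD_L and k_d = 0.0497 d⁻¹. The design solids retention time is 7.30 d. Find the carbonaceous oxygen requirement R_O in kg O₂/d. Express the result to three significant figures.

R_O ≈ 9160 kg O₂/d

Observed yield with endogenous decay: Y_obs = Y / (1 + k_d·θ_c) = 0.393 / (1 + 0.0497 × 7.30) = 0.393 / 1.363 = 0.2884 g VSS/g BOD_L.
Q·(S₀ − S) = 54400 × (296 − 10.9) × 10⁻³ = 15509 kg/d removed.
P_X = Y_obs·Q·(S₀ − S) = 0.2884 × 15509 = 4473 kg VSS/d.
R_O = Q·ΔS − 1.42 P_X = 15509 − 6351 = 9158 kg O₂/d.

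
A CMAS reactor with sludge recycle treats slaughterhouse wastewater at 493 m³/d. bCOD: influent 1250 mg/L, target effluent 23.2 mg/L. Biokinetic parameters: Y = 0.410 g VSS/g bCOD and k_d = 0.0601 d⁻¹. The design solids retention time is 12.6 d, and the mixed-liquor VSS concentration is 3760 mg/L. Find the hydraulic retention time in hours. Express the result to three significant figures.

Rearranging the biomass balance for a CMAS with decay, V = Y·Q·ΔS·θ_c / [X·(1+k_d θ_c)] = 0.410 × 493 × (1250 − 23.2) × 12.6 / [3760 × (1 + 0.0601 × 12.6)] = 3.12×10^6 / 6607 = 472.9 m³.
τ = V/Q = 472.9/493 = 0.9592 d, or 23.02 h.

τ ≈ 23.0 h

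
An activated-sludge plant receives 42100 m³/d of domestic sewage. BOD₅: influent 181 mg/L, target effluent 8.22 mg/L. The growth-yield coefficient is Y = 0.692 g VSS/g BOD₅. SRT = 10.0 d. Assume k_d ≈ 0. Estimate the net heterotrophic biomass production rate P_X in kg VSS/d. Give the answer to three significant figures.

P_X ≈ 5030 kg VSS/d

With endogenous decay neglected, the observed yield equals the true yield: Y_obs = Y = 0.692 g VSS/g BOD₅.
Mass of BOD₅ removed per day: Q(S₀ − S) = 42100 × 172.8 g/m³ = 7274 kg/d.
Biomass produced: P_X = Y_obs·Q·ΔS = 0.6920 × 7274 ≈ 5034 kg VSS/d.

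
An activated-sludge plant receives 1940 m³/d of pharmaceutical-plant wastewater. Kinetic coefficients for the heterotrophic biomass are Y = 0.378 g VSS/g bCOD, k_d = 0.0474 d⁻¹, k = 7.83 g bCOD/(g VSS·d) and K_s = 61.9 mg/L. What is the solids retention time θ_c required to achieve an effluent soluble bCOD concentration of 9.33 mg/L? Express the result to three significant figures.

θ_c ≈ 2.94 d

Specific growth rate at S = 9.33 mg/L: μ = YkS/(K_s+S) = 0.378·7.83·9.33/(61.9+9.33) = 0.3877 d⁻¹.
Then 1/θ_c = μ − k_d = 0.3877 − 0.0474 = 0.3403 d⁻¹, giving θ_c = 2.939 d.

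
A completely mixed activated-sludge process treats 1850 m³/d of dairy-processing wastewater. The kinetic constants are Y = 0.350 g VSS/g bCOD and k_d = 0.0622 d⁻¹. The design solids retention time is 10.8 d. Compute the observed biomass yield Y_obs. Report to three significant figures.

Y_obs ≈ 0.209 g VSS/g bCOD

Correct the yield for decay: Y_obs = Y/(1 + k_d θ_c) = 0.350 / (1 + 0.0622 × 10.8) = 0.350 / 1.672 = 0.2094.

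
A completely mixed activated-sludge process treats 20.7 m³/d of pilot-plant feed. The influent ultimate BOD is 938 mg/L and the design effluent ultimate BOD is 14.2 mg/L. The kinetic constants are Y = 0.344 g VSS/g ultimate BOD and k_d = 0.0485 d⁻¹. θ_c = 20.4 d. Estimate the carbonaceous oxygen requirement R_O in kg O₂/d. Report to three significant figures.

The observed yield is Y_obs = Y/(1 + k_d·θ_c) = 0.344 / (1 + 0.0485 × 20.4) = 0.344 / 1.989 = 0.1729 g VSS per g ultimate BOD removed.
Q·(S₀ − S) = 20.7 × (938 − 14.2) × 10⁻³ = 19.12 kg/d removed.
P_X = Y_obs·Q·(S₀ − S) = 0.1729 × 19.12 = 3.307 kg VSS/d.
R_O = Q·ΔS − 1.42 P_X = 19.12 − 4.695 = 14.43 kg O₂/d.

R_O ≈ 14.4 kg O₂/d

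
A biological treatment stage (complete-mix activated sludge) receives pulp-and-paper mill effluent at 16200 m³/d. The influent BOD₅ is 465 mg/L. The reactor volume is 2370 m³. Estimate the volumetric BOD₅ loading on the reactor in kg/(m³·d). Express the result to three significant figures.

L_v ≈ 3.18 kg BOD₅/(m³·d)

Applied BOD₅ load per unit volume = Q·S₀/V = (16200 × 465/1000)/2370 = 3.178 kg BOD₅·m⁻³·d⁻¹.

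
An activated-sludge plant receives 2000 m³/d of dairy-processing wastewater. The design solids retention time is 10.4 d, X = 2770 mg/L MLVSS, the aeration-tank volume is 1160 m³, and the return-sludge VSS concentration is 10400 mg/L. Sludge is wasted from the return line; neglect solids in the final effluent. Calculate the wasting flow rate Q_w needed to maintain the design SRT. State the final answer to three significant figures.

Q_w = (V·X)/(θ_c X_r) = 1160 × 2770 / (10.4 × 10400) = 29.71 m³/d.

Q_w ≈ 29.7 m³/d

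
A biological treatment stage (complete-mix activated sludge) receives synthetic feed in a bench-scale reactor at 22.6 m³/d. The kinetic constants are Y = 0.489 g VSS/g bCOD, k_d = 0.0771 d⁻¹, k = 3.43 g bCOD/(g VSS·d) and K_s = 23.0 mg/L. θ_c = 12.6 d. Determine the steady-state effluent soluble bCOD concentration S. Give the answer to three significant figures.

S ≈ 2.37 mg/L

From the Monod/SRT balance for a CMAS, S = K_s·(1+k_d θ_c)/[θ_c·(Y k − k_d) − 1] = 23.0 × (1 + 0.0771 × 12.6) / [12.6 × (0.489 × 3.43 − 0.0771) − 1] = 45.34 / 19.16 = 2.366 mg/L.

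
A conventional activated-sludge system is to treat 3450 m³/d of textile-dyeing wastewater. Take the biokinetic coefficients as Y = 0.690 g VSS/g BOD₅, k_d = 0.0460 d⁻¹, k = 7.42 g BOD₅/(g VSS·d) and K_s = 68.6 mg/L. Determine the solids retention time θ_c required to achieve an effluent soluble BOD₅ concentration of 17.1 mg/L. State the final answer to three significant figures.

At the target effluent, Y k S/(K_s+S) = 0.690×7.42×17.1/85.70 = 1.022 d⁻¹.
Then 1/θ_c = μ − k_d = 1.022 − 0.0460 = 0.9756 d⁻¹, giving θ_c = 1.025 d.

θ_c ≈ 1.03 d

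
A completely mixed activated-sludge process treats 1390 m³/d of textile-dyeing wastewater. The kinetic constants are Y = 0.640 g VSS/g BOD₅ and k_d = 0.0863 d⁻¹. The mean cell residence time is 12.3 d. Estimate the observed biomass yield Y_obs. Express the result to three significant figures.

Y_obs = Y / (1 + k_d θ_c) = 0.640 / (1 + 0.0863 × 12.3) = 0.640 / 2.061 = 0.3105.

Y_obs ≈ 0.310 g VSS/g BOD₅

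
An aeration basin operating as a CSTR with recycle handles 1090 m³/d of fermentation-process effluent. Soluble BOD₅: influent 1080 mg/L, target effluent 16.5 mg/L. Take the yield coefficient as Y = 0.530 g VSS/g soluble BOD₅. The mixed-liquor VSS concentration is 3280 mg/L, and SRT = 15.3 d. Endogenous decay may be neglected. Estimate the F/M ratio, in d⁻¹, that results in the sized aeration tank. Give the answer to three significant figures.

F/M ≈ 0.125 d⁻¹

Biomass mass balance (decay neglected): V·X = Y·Q·(S₀ − S)·θ_c, so V = 0.530 × 1090 × (1080 − 16.5) × 15.3 / 3280 = 2866 m³.
F/M = Q·S₀ / (V·X) = 1090 × 1080 / (2866 × 3280) = 0.1252 g soluble BOD₅·(g VSS·d)⁻¹.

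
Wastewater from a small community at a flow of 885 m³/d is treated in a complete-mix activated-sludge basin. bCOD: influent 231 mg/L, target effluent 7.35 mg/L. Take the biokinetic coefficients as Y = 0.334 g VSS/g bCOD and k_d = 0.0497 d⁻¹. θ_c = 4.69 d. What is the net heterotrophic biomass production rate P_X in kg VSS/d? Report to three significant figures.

P_X ≈ 53.6 kg VSS/d

Observed yield with endogenous decay: Y_obs = Y / (1 + k_d·θ_c) = 0.334 / (1 + 0.0497 × 4.69) = 0.334 / 1.233 = 0.2709 g VSS/g bCOD.
Mass of bCOD removed per day: Q(S₀ − S) = 885 × 223.7 g/m³ = 197.9 kg/d.
So the net sludge growth is P_X = 0.2709 × 197.9 = 53.61 kg VSS/d.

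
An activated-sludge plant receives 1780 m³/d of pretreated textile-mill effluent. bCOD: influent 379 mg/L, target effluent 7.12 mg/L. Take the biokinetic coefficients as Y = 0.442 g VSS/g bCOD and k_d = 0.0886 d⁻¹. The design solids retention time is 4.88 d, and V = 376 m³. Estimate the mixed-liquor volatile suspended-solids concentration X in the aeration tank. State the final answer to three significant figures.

From V·X·(1 + k_d·θ_c) = Y·Q·(S₀ − S)·θ_c: X = 0.442 × 1780 × (379 − 7.12) × 4.88 / [376 × (1 + 0.0886 × 4.88)] = 2651 mg/L.

X ≈ 2650 mg/L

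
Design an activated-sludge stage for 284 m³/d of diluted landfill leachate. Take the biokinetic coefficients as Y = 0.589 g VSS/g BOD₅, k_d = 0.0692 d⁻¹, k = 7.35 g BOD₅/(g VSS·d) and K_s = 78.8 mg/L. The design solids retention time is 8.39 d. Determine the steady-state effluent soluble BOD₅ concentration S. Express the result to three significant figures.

S ≈ 3.59 mg/L

Effluent substrate depends only on kinetics and SRT: S = K_s(1 + k_d θ_c) / [θ_c(Yk − k_d) − 1] = 78.8 × (1 + 0.0692 × 8.39) / [8.39 × (0.589 × 7.35 − 0.0692) − 1] = 124.6 / 34.74 = 3.585 mg/L.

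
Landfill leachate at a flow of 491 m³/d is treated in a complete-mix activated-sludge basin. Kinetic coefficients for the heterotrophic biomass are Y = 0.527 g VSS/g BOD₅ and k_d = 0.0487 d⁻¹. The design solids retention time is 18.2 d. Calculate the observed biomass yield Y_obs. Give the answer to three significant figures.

Y_obs ≈ 0.279 g VSS/g BOD₅

Correct the yield for decay: Y_obs = Y/(1 + k_d θ_c) = 0.527 / (1 + 0.0487 × 18.2) = 0.527 / 1.886 = 0.2794.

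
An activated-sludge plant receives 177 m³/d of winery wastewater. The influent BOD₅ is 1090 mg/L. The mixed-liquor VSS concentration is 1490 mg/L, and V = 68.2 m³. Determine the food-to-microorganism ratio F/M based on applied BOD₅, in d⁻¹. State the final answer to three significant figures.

F/M ≈ 1.90 d⁻¹

F/M = Q·S₀ / (V·X) = 177 × 1090 / (68.20 × 1490) = 1.899 g BOD₅·(g VSS·d)⁻¹.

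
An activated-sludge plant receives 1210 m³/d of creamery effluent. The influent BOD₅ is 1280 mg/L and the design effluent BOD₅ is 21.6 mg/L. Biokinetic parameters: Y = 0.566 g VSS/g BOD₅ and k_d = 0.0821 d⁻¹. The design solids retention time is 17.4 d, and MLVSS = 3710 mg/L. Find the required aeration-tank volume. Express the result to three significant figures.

V ≈ 1660 m³

From the SRT design equation V = Y Q (S₀−S) θ_c / [X (1 + k_d θ_c)] = 0.566 × 1210 × (1280 − 21.6) × 17.4 / [3710 × (1 + 0.0821 × 17.4)] = 1.5×10^7 / 9010 = 1664 m³.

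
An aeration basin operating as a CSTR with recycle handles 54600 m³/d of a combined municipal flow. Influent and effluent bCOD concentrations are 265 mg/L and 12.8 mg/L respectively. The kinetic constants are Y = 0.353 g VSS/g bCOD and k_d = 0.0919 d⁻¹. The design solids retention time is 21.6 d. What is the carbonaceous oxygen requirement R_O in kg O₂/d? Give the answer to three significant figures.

Y_obs = Y / (1 + k_d θ_c) = 0.353 / (1 + 0.0919 × 21.6) = 0.353 / 2.985 = 0.1183.
Q·(S₀ − S) = 54600 × (265 − 12.8) × 10⁻³ = 13770 kg/d removed.
Biomass synthesised: P_X = Y_obs × 13770 = 1628 kg VSS/d.
R_O = Q·ΔS − 1.42 P_X = 13770 − 2312 = 11458 kg O₂/d.

R_O ≈ 11500 kg O₂/d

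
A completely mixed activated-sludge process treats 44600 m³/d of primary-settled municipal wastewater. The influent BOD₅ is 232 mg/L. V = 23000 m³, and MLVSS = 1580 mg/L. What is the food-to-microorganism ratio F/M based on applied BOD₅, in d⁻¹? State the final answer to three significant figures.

F/M = applied load / biomass = Q·S₀/(V·X) = 44600 × 232 / (23000 × 1580) = 0.2847 d⁻¹.

F/M ≈ 0.285 d⁻¹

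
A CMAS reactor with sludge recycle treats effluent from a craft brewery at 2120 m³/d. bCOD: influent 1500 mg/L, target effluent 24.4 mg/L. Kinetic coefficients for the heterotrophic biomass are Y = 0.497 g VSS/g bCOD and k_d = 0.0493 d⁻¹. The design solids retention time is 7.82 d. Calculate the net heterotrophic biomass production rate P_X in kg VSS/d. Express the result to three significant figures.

P_X ≈ 1120 kg VSS/d

Observed yield with endogenous decay: Y_obs = Y / (1 + k_d·θ_c) = 0.497 / (1 + 0.0493 × 7.82) = 0.497 / 1.386 = 0.3587 g VSS/g bCOD.
Q·(S₀ − S) = 2120 × (1500 − 24.4) × 10⁻³ = 3128 kg/d removed.
So the net sludge growth is P_X = 0.3587 × 3128 = 1122 kg VSS/d.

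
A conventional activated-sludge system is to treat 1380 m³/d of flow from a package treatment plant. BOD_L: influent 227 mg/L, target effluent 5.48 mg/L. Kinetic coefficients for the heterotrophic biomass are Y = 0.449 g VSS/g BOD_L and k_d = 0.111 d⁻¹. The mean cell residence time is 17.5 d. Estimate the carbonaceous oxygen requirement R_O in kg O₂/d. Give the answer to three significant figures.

Observed yield with endogenous decay: Y_obs = Y / (1 + k_d·θ_c) = 0.449 / (1 + 0.111 × 17.5) = 0.449 / 2.942 = 0.1526 g VSS/g BOD_L.
Substrate removed = Q·(S₀ − S) = 1380 m³/d × (227 − 5.48) g/m³ = 3.06×10^5 g/d = 305.7 kg/d.
Net sludge production P_X = 0.1526 × 305.7 = 46.65 kg VSS/d.
R_O = Q·(S₀ − S) − 1.42·P_X = 305.7 − 1.42 × 46.65 = 239.5 kg O₂/d.

R_O ≈ 239 kg O₂/d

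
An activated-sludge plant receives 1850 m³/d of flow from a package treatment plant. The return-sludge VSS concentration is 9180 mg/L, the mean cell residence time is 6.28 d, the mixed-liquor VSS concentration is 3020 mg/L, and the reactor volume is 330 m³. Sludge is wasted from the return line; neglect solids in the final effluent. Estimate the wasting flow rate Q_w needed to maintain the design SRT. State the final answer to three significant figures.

θ_c = V·X/(Q_w·X_r) when wasting from the recycle, so Q_w = V·X/(θ_c·X_r) = 330.0 × 3020 / (6.28 × 9180) = 17.29 m³/d.

Q_w ≈ 17.3 m³/d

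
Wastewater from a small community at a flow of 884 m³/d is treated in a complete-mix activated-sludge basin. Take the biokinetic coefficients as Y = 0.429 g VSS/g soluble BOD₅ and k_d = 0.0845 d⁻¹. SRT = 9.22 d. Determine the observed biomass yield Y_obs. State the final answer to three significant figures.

Y_obs ≈ 0.241 g VSS/g soluble BOD₅

Observed yield with endogenous decay: Y_obs = Y / (1 + k_d·θ_c) = 0.429 / (1 + 0.0845 × 9.22) = 0.429 / 1.779 = 0.2411 g VSS/g soluble BOD₅.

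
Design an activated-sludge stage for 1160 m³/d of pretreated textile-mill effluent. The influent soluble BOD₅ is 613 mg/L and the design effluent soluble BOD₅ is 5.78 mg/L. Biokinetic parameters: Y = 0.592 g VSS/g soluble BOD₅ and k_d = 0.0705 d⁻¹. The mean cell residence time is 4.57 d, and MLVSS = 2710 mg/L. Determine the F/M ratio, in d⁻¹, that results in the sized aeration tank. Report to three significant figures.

From the SRT design equation V = Y Q (S₀−S) θ_c / [X (1 + k_d θ_c)] = 0.592 × 1160 × (613 − 5.78) × 4.57 / [2710 × (1 + 0.0705 × 4.57)] = 1.91×10^6 / 3583 = 531.8 m³.
F/M = Q·S₀ / (V·X) = 1160 × 613 / (531.8 × 2710) = 0.4934 g soluble BOD₅·(g VSS·d)⁻¹.

F/M ≈ 0.493 d⁻¹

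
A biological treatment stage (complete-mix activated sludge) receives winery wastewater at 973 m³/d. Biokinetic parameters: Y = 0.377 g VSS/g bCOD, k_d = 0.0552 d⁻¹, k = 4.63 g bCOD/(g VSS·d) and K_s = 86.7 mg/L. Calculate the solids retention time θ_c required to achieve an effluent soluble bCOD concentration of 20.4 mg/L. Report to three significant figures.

θ_c ≈ 3.61 d

Specific growth rate at S = 20.4 mg/L: μ = YkS/(K_s+S) = 0.377·4.63·20.4/(86.7+20.4) = 0.3325 d⁻¹.
Then 1/θ_c = μ − k_d = 0.3325 − 0.0552 = 0.2773 d⁻¹, giving θ_c = 3.606 d.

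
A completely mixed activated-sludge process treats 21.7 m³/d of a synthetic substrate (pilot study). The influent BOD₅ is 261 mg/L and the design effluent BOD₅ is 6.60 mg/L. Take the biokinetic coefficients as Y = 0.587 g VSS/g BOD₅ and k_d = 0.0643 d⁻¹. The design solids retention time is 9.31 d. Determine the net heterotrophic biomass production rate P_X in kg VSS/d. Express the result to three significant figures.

P_X ≈ 2.03 kg VSS/d

Correct the yield for decay: Y_obs = Y/(1 + k_d θ_c) = 0.587 / (1 + 0.0643 × 9.31) = 0.587 / 1.599 = 0.3672.
Mass of BOD₅ removed per day: Q(S₀ − S) = 21.7 × 254.4 g/m³ = 5.520 kg/d.
P_X = Y_obs · Q(S₀ − S) = 0.3672 × 5.520 = 2.027 kg VSS/d.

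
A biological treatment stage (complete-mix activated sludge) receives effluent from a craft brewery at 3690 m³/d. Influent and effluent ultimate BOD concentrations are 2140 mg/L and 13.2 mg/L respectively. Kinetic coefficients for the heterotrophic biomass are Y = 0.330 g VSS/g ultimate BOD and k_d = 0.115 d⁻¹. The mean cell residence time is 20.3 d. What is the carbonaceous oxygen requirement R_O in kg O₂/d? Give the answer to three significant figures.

R_O ≈ 6750 kg O₂/d

The observed yield is Y_obs = Y/(1 + k_d·θ_c) = 0.330 / (1 + 0.115 × 20.3) = 0.330 / 3.335 = 0.09897 g VSS per g ultimate BOD removed.
ΔS = 2140 − 13.2 = 2127 mg/L, so the substrate removal rate is 3690 × 2127/1000 = 7848 kg ultimate BOD/d.
Biomass synthesised: P_X = Y_obs × 7848 = 776.7 kg VSS/d.
R_O = Q·(S₀ − S) − 1.42·P_X = 7848 − 1.42 × 776.7 = 6745 kg O₂/d.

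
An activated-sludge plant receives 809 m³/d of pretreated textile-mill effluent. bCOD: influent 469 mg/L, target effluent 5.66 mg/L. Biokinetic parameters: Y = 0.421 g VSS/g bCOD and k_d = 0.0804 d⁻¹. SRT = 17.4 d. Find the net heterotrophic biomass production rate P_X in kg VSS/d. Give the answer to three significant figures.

P_X ≈ 65.8 kg VSS/d

The observed yield is Y_obs = Y/(1 + k_d·θ_c) = 0.421 / (1 + 0.0804 × 17.4) = 0.421 / 2.399 = 0.1755 g VSS per g bCOD removed.
Substrate removed = Q·(S₀ − S) = 809 m³/d × (469 − 5.66) g/m³ = 3.75×10^5 g/d = 374.8 kg/d.
Biomass produced: P_X = Y_obs·Q·ΔS = 0.1755 × 374.8 ≈ 65.78 kg VSS/d.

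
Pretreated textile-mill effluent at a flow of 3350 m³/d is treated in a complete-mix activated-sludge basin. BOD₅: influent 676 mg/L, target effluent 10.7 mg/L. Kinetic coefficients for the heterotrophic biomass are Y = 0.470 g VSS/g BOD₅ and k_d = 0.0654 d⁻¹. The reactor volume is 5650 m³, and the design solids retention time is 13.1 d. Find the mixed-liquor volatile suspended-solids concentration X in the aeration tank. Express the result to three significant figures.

Solving the biomass balance for X: X = Y Q (S₀−S) θ_c / [V (1+k_d θ_c)] = 0.470 × 3350 × (676 − 10.7) × 13.1 / [5650 × (1 + 0.0654 × 13.1)] = 1308 mg/L.

X ≈ 1310 mg/L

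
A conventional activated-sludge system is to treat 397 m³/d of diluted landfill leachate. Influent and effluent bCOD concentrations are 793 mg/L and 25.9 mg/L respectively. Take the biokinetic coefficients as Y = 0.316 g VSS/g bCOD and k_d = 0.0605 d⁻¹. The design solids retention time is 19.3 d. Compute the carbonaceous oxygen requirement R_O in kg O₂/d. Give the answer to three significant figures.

The observed yield is Y_obs = Y/(1 + k_d·θ_c) = 0.316 / (1 + 0.0605 × 19.3) = 0.316 / 2.168 = 0.1458 g VSS per g bCOD removed.
Mass of bCOD removed per day: Q(S₀ − S) = 397 × 767.1 g/m³ = 304.5 kg/d.
Biomass synthesised: P_X = Y_obs × 304.5 = 44.40 kg VSS/d.
R_O = Q·(S₀ − S) − 1.42·P_X = 304.5 − 1.42 × 44.40 = 241.5 kg O₂/d.

R_O ≈ 241 kg O₂/d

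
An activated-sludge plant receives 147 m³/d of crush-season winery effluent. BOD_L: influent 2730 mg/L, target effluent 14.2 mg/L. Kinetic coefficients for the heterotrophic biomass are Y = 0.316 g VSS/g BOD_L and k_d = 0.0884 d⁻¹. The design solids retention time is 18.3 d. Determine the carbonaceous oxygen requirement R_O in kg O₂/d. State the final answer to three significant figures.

Y_obs = Y / (1 + k_d θ_c) = 0.316 / (1 + 0.0884 × 18.3) = 0.316 / 2.618 = 0.1207.
Substrate removed = Q·(S₀ − S) = 147 m³/d × (2730 − 14.2) g/m³ = 3.99×10^5 g/d = 399.2 kg/d.
Net sludge production P_X = 0.1207 × 399.2 = 48.19 kg VSS/d.
R_O = Q·(S₀ − S) − 1.42·P_X = 399.2 − 1.42 × 48.19 = 330.8 kg O₂/d.

R_O ≈ 331 kg O₂/d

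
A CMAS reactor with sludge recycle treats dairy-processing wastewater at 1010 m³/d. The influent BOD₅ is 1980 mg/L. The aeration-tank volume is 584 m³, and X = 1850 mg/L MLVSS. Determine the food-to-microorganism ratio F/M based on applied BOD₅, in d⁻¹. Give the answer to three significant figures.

F/M = applied load / biomass = Q·S₀/(V·X) = 1010 × 1980 / (584.0 × 1850) = 1.851 d⁻¹.

F/M ≈ 1.85 d⁻¹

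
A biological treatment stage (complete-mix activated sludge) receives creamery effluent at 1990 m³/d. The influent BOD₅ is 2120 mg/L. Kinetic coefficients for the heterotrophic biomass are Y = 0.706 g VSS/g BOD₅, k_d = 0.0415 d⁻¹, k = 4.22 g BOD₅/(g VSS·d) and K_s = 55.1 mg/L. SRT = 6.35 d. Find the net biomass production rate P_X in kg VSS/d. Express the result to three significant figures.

From the Monod/SRT balance for a CMAS, S = K_s·(1+k_d θ_c)/[θ_c·(Y k − k_d) − 1] = 55.1 × (1 + 0.0415 × 6.35) / [6.35 × (0.706 × 4.22 − 0.0415) − 1] = 69.62 / 17.66 = 3.943 mg/L.
Observed yield with endogenous decay: Y_obs = Y / (1 + k_d·θ_c) = 0.706 / (1 + 0.0415 × 6.35) = 0.706 / 1.264 = 0.5588 g VSS/g BOD₅.
Q·(S₀ − S) = 1990 × (2120 − 3.94) × 10⁻³ = 4211 kg/d removed.
So the net sludge growth is P_X = 0.5588 × 4211 = 2353 kg VSS/d.

P_X ≈ 2350 kg VSS/d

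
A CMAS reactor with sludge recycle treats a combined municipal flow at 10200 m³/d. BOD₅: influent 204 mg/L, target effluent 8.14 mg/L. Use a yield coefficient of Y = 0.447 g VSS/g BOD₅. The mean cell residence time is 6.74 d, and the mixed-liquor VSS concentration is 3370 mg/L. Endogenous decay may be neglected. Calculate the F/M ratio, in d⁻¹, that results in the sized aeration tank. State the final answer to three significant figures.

With k_d = 0 the design equation reduces to V = Y Q (S₀−S) θ_c / X = 0.447 × 10200 × (204 − 8.14) × 6.74 / 3370 = 1786 m³.
F/M = applied load / biomass = Q·S₀/(V·X) = 10200 × 204 / (1786 × 3370) = 0.3457 d⁻¹.

F/M ≈ 0.346 d⁻¹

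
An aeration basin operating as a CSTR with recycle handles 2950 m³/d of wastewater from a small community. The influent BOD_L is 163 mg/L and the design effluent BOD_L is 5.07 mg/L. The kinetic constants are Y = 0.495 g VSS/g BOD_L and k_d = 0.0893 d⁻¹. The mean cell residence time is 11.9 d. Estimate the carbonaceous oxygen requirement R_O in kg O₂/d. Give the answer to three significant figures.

R_O ≈ 307 kg O₂/d

Observed yield with endogenous decay: Y_obs = Y / (1 + k_d·θ_c) = 0.495 / (1 + 0.0893 × 11.9) = 0.495 / 2.063 = 0.2400 g VSS/g BOD_L.
Q·(S₀ − S) = 2950 × (163 − 5.07) × 10⁻³ = 465.9 kg/d removed.
Biomass synthesised: P_X = Y_obs × 465.9 = 111.8 kg VSS/d.
R_O = Q·ΔS − 1.42 P_X = 465.9 − 158.8 = 307.1 kg O₂/d.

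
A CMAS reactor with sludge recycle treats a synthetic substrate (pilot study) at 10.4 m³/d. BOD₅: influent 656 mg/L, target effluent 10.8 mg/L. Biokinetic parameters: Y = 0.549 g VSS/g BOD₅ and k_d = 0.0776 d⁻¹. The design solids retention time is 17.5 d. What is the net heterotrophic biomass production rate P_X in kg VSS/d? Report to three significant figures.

P_X ≈ 1.56 kg VSS/d

Correct the yield for decay: Y_obs = Y/(1 + k_d θ_c) = 0.549 / (1 + 0.0776 × 17.5) = 0.549 / 2.358 = 0.2328.
ΔS = 656 − 10.8 = 645.2 mg/L, so the substrate removal rate is 10.4 × 645.2/1000 = 6.710 kg BOD₅/d.
Biomass produced: P_X = Y_obs·Q·ΔS = 0.2328 × 6.710 ≈ 1.562 kg VSS/d.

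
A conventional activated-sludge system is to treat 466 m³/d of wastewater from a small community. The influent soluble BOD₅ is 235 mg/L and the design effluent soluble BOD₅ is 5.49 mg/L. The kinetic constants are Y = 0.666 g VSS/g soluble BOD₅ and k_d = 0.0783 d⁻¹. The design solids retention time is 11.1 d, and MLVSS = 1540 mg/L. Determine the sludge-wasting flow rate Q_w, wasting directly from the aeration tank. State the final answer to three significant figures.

Q_w ≈ 24.7 m³/d

From the SRT design equation V = Y Q (S₀−S) θ_c / [X (1 + k_d θ_c)] = 0.666 × 466 × (235 − 5.49) × 11.1 / [1540 × (1 + 0.0783 × 11.1)] = 7.91×10^5 / 2878 = 274.7 m³.
For wasting at MLVSS concentration, Q_w = V/θ_c = 274.7/11.1 = 24.75 m³/d.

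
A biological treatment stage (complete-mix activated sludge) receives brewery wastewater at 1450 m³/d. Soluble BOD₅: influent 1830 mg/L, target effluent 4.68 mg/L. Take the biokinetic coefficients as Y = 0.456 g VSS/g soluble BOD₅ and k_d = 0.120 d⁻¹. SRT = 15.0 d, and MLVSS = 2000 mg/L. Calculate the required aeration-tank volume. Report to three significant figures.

V ≈ 3230 m³

Steady-state biomass mass balance: V·X·(1 + k_d·θ_c) = Y·Q·(S₀ − S)·θ_c, so V = 0.456 × 1450 × (1830 − 4.68) × 15.0 / [2000 × (1 + 0.120 × 15.0)] = 1.81×10^7 / 5600 = 3233 m³.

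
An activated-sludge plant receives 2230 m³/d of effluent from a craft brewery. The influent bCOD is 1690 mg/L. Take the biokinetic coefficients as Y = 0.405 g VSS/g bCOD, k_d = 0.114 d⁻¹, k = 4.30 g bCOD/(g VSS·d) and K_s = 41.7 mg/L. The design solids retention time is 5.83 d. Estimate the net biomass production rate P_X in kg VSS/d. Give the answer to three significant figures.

For a completely mixed reactor with recycle the Lawrence–McCarty relation gives S = K_s·(1 + k_d·θ_c) / [θ_c·(Y·k − k_d) − 1] = 41.7 × (1 + 0.114 × 5.83) / [5.83 × (0.405 × 4.30 − 0.114) − 1] = 69.41 / 8.488 = 8.178 mg/L.
The observed yield is Y_obs = Y/(1 + k_d·θ_c) = 0.405 / (1 + 0.114 × 5.83) = 0.405 / 1.665 = 0.2433 g VSS per g bCOD removed.
Mass of bCOD removed per day: Q(S₀ − S) = 2230 × 1682 g/m³ = 3750 kg/d.
Net biomass production P_X = Y_obs × Q·(S₀ − S) = 0.2433 × 3750 = 912.5 kg VSS/d.

P_X ≈ 912 kg VSS/d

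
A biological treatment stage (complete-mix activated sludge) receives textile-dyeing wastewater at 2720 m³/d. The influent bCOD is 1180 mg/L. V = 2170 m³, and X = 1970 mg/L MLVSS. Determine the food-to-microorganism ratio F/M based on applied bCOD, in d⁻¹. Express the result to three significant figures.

F/M ≈ 0.751 d⁻¹

F/M = Q·S₀ / (V·X) = 2720 × 1180 / (2170 × 1970) = 0.7508 g bCOD·(g VSS·d)⁻¹.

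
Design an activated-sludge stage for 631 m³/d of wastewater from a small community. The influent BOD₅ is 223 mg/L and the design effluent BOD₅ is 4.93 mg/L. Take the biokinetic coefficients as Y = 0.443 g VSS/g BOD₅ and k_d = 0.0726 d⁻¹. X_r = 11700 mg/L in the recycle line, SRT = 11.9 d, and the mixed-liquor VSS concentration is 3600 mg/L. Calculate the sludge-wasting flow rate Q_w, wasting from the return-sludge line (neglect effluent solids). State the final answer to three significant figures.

Rearranging the biomass balance for a CMAS with decay, V = Y·Q·ΔS·θ_c / [X·(1+k_d θ_c)] = 0.443 × 631 × (223 − 4.93) × 11.9 / [3600 × (1 + 0.0726 × 11.9)] = 7.25×10^5 / 6710 = 108.1 m³.
Wasting from the return line (neglecting effluent solids): Q_w = V·X / (θ_c·X_r) = 108.1 × 3600 / (11.9 × 11700) = 2.795 m³/d.

Q_w ≈ 2.80 m³/d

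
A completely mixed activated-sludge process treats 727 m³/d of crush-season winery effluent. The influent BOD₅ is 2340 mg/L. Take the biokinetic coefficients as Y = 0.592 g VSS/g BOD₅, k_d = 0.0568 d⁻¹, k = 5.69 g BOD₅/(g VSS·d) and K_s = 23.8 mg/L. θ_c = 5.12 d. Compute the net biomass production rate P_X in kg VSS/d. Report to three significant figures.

P_X ≈ 780 kg VSS/d

From the Monod/SRT balance for a CMAS, S = K_s·(1+k_d θ_c)/[θ_c·(Y k − k_d) − 1] = 23.8 × (1 + 0.0568 × 5.12) / [5.12 × (0.592 × 5.69 − 0.0568) − 1] = 30.72 / 15.96 = 1.925 mg/L.
Observed yield with endogenous decay: Y_obs = Y / (1 + k_d·θ_c) = 0.592 / (1 + 0.0568 × 5.12) = 0.592 / 1.291 = 0.4586 g VSS/g BOD₅.
Substrate removed = Q·(S₀ − S) = 727 m³/d × (2340 − 1.93) g/m³ = 1.7×10^6 g/d = 1700 kg/d.
So the net sludge growth is P_X = 0.4586 × 1700 = 779.6 kg VSS/d.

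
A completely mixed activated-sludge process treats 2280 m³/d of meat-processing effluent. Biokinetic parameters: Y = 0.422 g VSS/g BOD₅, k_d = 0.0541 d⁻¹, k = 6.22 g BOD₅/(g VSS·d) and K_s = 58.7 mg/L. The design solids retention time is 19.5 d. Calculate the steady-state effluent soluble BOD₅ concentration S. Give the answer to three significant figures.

For a completely mixed reactor with recycle the Lawrence–McCarty relation gives S = K_s·(1 + k_d·θ_c) / [θ_c·(Y·k − k_d) − 1] = 58.7 × (1 + 0.0541 × 19.5) / [19.5 × (0.422 × 6.22 − 0.0541) − 1] = 120.6 / 49.13 = 2.455 mg/L.

S ≈ 2.46 mg/L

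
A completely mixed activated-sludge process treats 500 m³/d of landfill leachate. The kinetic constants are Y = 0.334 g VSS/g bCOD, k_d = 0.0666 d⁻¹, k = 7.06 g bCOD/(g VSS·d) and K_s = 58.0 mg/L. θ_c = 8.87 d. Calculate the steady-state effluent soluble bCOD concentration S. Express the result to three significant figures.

For a completely mixed reactor with recycle the Lawrence–McCarty relation gives S = K_s·(1 + k_d·θ_c) / [θ_c·(Y·k − k_d) − 1] = 58.0 × (1 + 0.0666 × 8.87) / [8.87 × (0.334 × 7.06 − 0.0666) − 1] = 92.26 / 19.33 = 4.774 mg/L.

S ≈ 4.77 mg/L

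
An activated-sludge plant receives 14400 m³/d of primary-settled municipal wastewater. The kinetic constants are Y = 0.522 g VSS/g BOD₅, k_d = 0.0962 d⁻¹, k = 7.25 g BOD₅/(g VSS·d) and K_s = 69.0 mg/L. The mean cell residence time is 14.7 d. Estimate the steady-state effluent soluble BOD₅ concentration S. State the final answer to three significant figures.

S ≈ 3.13 mg/L

Effluent substrate depends only on kinetics and SRT: S = K_s(1 + k_d θ_c) / [θ_c(Yk − k_d) − 1] = 69.0 × (1 + 0.0962 × 14.7) / [14.7 × (0.522 × 7.25 − 0.0962) − 1] = 166.6 / 53.22 = 3.130 mg/L.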